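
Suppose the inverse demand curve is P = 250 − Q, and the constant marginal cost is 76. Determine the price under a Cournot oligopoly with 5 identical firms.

Cournot with 5 identical firms: the symmetric best-response condition is 250 − 6q = 76. Each firm produces q = 29, total output Q = 145, price P = 105.

P = 105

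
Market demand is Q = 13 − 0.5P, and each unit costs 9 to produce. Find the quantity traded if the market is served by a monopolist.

Inverting demand: P = 26 − 2Q.
The monopolist equates marginal revenue to marginal cost: 26 − 4Q = 9, so Q = 4.25. From demand, P = 17.5.

Q = 4.25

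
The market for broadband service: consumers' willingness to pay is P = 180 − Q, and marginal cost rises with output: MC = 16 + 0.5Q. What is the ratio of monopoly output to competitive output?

Q_m/Q_c = 0.6

The monopolist equates marginal revenue to marginal cost: 180 − 2Q = 16 + 0.5Q, so Q = 65.6. From demand, P = 114.4.
Under competition P = MC: 180 − Q = 16 + 0.5Q ⇒ Q = 328/3, P = 212/3.
Ratio Q_m/Q_c = 65.6/(328/3) = 0.6.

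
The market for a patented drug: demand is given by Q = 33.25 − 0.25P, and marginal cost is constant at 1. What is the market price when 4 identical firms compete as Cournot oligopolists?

P = 27.4

Inverting demand: P = 133 − 4Q.
Cournot with 4 identical firms: the symmetric best-response condition is 133 − 20q = 1. Each firm produces q = 6.6, total output Q = 26.4, price P = 27.4.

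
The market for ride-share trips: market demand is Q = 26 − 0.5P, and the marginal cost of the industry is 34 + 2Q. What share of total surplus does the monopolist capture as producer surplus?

PS/TS = 0.75

Inverting demand: P = 52 − 2Q.
A monopolist chooses Q where MR = MC. MR = 52 − 4Q; setting this equal to 34 + 2Q gives Q = 3 and P = 46.
CS = ½·(52 − 46)·3 = 9.
PS = P·Q − VC(Q) = 46·3 − (34·3 + ½·2·3²) = 27.
Share captured = PS/TS = 27/36 = 0.75.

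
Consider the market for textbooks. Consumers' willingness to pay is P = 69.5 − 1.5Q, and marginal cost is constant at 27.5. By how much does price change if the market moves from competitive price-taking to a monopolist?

Price rises by 21

Under competition P = MC = 27.5, so Q = (69.5 − 27.5)/1.5 = 28.
The monopolist equates marginal revenue to marginal cost: 69.5 − 3Q = 27.5, so Q = 14. From demand, P = 48.5.
Change in price: 48.5 − 27.5 = 21.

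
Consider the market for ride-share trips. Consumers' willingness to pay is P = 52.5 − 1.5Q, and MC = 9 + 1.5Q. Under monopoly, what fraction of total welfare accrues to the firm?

A monopolist chooses Q where MR = MC. MR = 52.5 − 3Q; setting this equal to 9 + 1.5Q gives Q = 29/3 and P = 38.
CS = ½·(52.5 − 38)·29/3 = 841/12.
PS = P·Q − VC(Q) = 38·29/3 − (9·29/3 + ½·1.5·(29/3)²) = 210.25.
Share captured = PS/TS = 210.25/(841/3) = 0.75.

PS/TS = 0.75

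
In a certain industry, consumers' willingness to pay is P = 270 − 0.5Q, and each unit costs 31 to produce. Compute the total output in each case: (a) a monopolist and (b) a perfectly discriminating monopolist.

Monopoly: Q = 239; Perfect PD: Q = 478

The monopolist equates marginal revenue to marginal cost: 270 − Q = 31, so Q = 239. From demand, P = 150.5.
Under first-degree price discrimination the firm charges each unit its demand price and produces up to where P = MC, i.e. Q = 478. Consumer surplus is zero; producer surplus equals total surplus.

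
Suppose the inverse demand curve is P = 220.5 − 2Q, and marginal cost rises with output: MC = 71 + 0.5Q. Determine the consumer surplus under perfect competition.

Under competition P = MC: 220.5 − 2Q = 71 + 0.5Q ⇒ Q = 59.8, P = 100.9.
CS = ½·(220.5 − 100.9)·59.8 = 3576.04.

CS = 3576.04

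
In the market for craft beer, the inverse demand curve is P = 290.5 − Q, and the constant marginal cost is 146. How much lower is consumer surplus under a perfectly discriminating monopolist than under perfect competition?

Perfect competition: P = MC = 146, so 290.5 − Q = 146 and Q = 144.5.
CS = ½·(290.5 − 146)·144.5 = 10440.125.
With perfect price discrimination, output is the efficient level Q = 144.5 (where demand meets MC), but every buyer pays their willingness to pay: CS = 0 and PS = total surplus.
CS = 0.
Change in consumer surplus: 0 − 10440.125 = −10440.125.

CS falls by 10440.125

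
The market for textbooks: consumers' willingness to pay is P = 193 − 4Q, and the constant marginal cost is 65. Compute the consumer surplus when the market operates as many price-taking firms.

Under competition P = MC = 65, so Q = (193 − 65)/4 = 32.
CS = ½·(193 − 65)·32 = 2048.

CS = 2048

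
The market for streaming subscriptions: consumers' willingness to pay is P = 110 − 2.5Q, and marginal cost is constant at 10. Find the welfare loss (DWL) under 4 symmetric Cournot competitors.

Competitive firms price at marginal cost: P = 10, giving Q = 40.
With 4 symmetric Cournot firms, each firm's FOC gives 110 − 12.5q = 10, so q = 8, Q = 4·8 = 32, and P = 30.
DWL is the triangle between Q = 32 and Q = 40: ½·(40 − 32)·(30 − 10) = 80.

DWL = 80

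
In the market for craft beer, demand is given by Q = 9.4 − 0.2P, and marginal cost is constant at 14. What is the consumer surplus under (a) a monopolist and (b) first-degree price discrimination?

Monopoly: CS = 27.225; Perfect PD: CS = 0

Inverting demand: P = 47 − 5Q.
A monopolist chooses Q where MR = MC. MR = 47 − 10Q; setting this equal to 14 gives Q = 3.3 and P = 30.5.
CS = ½·(47 − 30.5)·3.3 = 27.225.
A perfectly discriminating monopolist sells every unit with P(Q) ≥ MC(Q), so output equals the competitive quantity Q = 6.6. Each buyer pays their reservation price, so CS = 0 and the firm captures all surplus.
CS = 0.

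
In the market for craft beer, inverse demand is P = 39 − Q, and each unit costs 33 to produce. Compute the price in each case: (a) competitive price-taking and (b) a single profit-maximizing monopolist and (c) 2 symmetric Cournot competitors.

Under competition P = MC = 33, so Q = (39 − 33)/1 = 6.
The monopolist equates marginal revenue to marginal cost: 39 − 2Q = 33, so Q = 3. From demand, P = 36.
In a 2-firm Cournot equilibrium, symmetry and the first-order condition give q = (39 − 33)/(3) = 2. So Q = 4 and P = 35.

Competition: P = 33; Monopoly: P = 36; Cournot: P = 35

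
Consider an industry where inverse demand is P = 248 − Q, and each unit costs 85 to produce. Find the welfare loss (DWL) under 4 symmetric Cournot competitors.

Perfect competition: P = MC = 85, so 248 − Q = 85 and Q = 163.
With 4 symmetric Cournot firms, each firm's FOC gives 248 − 5q = 85, so q = 32.6, Q = 4·32.6 = 130.4, and P = 117.6.
DWL is the triangle between Q = 130.4 and Q = 163: ½·(163 − 130.4)·(117.6 − 85) = 531.38.

DWL = 531.38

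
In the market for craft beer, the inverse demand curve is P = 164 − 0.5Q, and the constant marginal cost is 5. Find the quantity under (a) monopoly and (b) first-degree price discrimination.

The monopolist equates marginal revenue to marginal cost: 164 − Q = 5, so Q = 159. From demand, P = 84.5.
Under first-degree price discrimination the firm charges each unit its demand price and produces up to where P = MC, i.e. Q = 318. Consumer surplus is zero; producer surplus equals total surplus.

Monopoly: Q = 159; Perfect PD: Q = 318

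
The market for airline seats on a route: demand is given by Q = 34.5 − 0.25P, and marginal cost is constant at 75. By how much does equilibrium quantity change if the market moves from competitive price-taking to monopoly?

Inverting demand: P = 138 − 4Q.
Under competition P = MC = 75, so Q = (138 − 75)/4 = 15.75.
A monopolist chooses Q where MR = MC. MR = 138 − 8Q; setting this equal to 75 gives Q = 7.875 and P = 106.5.
Change in equilibrium quantity: 7.875 − 15.75 = −7.875.

Q falls by 7.875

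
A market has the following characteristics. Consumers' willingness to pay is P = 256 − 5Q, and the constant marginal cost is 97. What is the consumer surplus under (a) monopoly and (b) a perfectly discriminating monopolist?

Monopoly: CS = 632.025; Perfect PD: CS = 0

The monopolist equates marginal revenue to marginal cost: 256 − 10Q = 97, so Q = 15.9. From demand, P = 176.5.
CS = ½·(256 − 176.5)·15.9 = 632.025.
With perfect price discrimination, output is the efficient level Q = 31.8 (where demand meets MC), but every buyer pays their willingness to pay: CS = 0 and PS = total surplus.
CS = 0.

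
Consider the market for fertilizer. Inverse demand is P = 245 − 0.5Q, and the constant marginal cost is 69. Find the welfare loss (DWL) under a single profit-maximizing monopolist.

DWL = 7744

Perfect competition: P = MC = 69, so 245 − 0.5Q = 69 and Q = 352.
The monopolist equates marginal revenue to marginal cost: 245 − Q = 69, so Q = 176. From demand, P = 157.
DWL is the triangle between Q = 176 and Q = 352: ½·(352 − 176)·(157 − 69) = 7744.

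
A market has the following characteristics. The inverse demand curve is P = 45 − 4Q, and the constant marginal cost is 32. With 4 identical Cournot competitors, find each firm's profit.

π_i = 1.69

With 4 symmetric Cournot firms, each firm's FOC gives 45 − 20q = 32, so q = 0.65, Q = 4·0.65 = 2.6, and P = 34.6.
Each firm's profit = (34.6 − 32)·0.65 = 1.69.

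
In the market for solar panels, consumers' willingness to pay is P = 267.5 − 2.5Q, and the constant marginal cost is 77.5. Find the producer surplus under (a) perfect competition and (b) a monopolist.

Competitive firms price at marginal cost: P = 77.5, giving Q = 76.
PS = (77.5 − 77.5)·76 = 0.
Monopoly sets MR = MC: 267.5 − 5Q = 77.5 ⇒ Q = 38, P = 267.5 − 2.5·38 = 172.5.
PS = (172.5 − 77.5)·38 = 3610.

Competition: PS = 0; Monopoly: PS = 3610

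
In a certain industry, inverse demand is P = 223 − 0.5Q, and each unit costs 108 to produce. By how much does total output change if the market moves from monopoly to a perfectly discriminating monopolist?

The monopolist equates marginal revenue to marginal cost: 223 − Q = 108, so Q = 115. From demand, P = 165.5.
Under first-degree price discrimination the firm charges each unit its demand price and produces up to where P = MC, i.e. Q = 230. Consumer surplus is zero; producer surplus equals total surplus.
Change in total output: 230 − 115 = 115.

Total output rises by 115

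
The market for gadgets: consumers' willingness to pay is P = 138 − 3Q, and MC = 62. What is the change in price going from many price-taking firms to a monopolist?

Competitive firms price at marginal cost: P = 62, giving Q = 76/3.
A monopolist chooses Q where MR = MC. MR = 138 − 6Q; setting this equal to 62 gives Q = 38/3 and P = 100.
Change in price: 100 − 62 = 38.

P rises by 38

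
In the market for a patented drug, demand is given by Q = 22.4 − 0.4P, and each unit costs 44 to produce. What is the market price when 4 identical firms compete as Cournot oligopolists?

Inverting demand: P = 56 − 2.5Q.
With 4 symmetric Cournot firms, each firm's FOC gives 56 − 12.5q = 44, so q = 0.96, Q = 4·0.96 = 3.84, and P = 46.4.

P = 46.4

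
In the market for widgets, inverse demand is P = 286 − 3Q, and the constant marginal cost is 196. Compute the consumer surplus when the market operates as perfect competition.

Perfect competition: P = MC = 196, so 286 − 3Q = 196 and Q = 30.
CS = ½·(286 − 196)·30 = 1350.

CS = 1350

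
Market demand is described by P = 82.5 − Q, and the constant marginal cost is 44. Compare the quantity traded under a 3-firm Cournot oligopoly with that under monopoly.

Cournot: Q = 28.875; Monopoly: Q = 19.25

Cournot with 3 identical firms: the symmetric best-response condition is 82.5 − 4q = 44. Each firm produces q = 9.625, total output Q = 28.875, price P = 53.625.
A monopolist chooses Q where MR = MC. MR = 82.5 − 2Q; setting this equal to 44 gives Q = 19.25 and P = 63.25.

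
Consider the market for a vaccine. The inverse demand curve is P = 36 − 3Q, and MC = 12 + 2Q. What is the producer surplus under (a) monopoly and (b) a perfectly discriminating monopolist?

Monopoly: PS = 36; Perfect PD: PS = 57.6

A monopolist chooses Q where MR = MC. MR = 36 − 6Q; setting this equal to 12 + 2Q gives Q = 3 and P = 27.
PS = P·Q − VC(Q) = 27·3 − (12·3 + ½·2·3²) = 36.
A perfectly discriminating monopolist sells every unit with P(Q) ≥ MC(Q), so output equals the competitive quantity Q = 4.8. Each buyer pays their reservation price, so CS = 0 and the firm captures all surplus.
PS = ½·(36 − 12)·4.8 = 57.6.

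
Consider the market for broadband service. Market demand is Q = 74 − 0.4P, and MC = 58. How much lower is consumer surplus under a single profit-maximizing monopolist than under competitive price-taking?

Inverting demand: P = 185 − 2.5Q.
Under competition P = MC = 58, so Q = (185 − 58)/2.5 = 50.8.
CS = ½·(185 − 58)·50.8 = 3225.8.
The monopolist equates marginal revenue to marginal cost: 185 − 5Q = 58, so Q = 25.4. From demand, P = 121.5.
CS = ½·(185 − 121.5)·25.4 = 806.45.
Change in consumer surplus: 806.45 − 3225.8 = −2419.35.

CS falls by 2419.35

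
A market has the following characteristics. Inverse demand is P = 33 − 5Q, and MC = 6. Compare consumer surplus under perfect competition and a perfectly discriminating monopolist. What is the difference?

CS falls by 72.9

Competitive firms price at marginal cost: P = 6, giving Q = 5.4.
CS = ½·(33 − 6)·5.4 = 72.9.
With perfect price discrimination, output is the efficient level Q = 5.4 (where demand meets MC), but every buyer pays their willingness to pay: CS = 0 and PS = total surplus.
CS = 0.
Change in consumer surplus: 0 − 72.9 = −72.9.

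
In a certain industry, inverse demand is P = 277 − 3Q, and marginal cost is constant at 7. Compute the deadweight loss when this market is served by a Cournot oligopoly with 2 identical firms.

DWL = 1350

Competitive firms price at marginal cost: P = 7, giving Q = 90.
Cournot with 2 identical firms: the symmetric best-response condition is 277 − 9q = 7. Each firm produces q = 30, total output Q = 60, price P = 97.
DWL is the triangle between Q = 60 and Q = 90: ½·(90 − 60)·(97 − 7) = 1350.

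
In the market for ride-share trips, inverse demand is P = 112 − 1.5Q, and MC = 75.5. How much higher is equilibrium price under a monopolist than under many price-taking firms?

P rises by 18.25

Competitive firms price at marginal cost: P = 75.5, giving Q = 73/3.
Monopoly sets MR = MC: 112 − 3Q = 75.5 ⇒ Q = 73/6, P = 112 − 1.5·73/6 = 93.75.
Change in equilibrium price: 93.75 − 75.5 = 18.25.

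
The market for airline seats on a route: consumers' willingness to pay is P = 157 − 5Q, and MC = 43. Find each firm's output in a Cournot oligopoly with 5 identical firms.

In a 5-firm Cournot equilibrium, symmetry and the first-order condition give q = (157 − 43)/(30) = 3.8. So Q = 19 and P = 62.

q_i = 3.8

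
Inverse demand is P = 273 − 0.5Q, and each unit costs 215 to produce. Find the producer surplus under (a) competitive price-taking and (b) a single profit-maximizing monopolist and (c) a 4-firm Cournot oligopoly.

Competition: PS = 0; Monopoly: PS = 1682; Cournot: PS = 1076.48

Perfect competition: P = MC = 215, so 273 − 0.5Q = 215 and Q = 116.
PS = (215 − 215)·116 = 0.
Monopoly sets MR = MC: 273 − Q = 215 ⇒ Q = 58, P = 273 − 0.5·58 = 244.
PS = (244 − 215)·58 = 1682.
Cournot with 4 identical firms: the symmetric best-response condition is 273 − 2.5q = 215. Each firm produces q = 23.2, total output Q = 92.8, price P = 226.6.
PS = (226.6 − 215)·92.8 = 1076.48.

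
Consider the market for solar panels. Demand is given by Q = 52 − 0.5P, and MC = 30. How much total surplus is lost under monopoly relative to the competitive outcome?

Inverting demand: P = 104 − 2Q.
Under competition P = MC = 30, so Q = (104 − 30)/2 = 37.
Monopoly sets MR = MC: 104 − 4Q = 30 ⇒ Q = 18.5, P = 104 − 2·18.5 = 67.
DWL is the triangle between Q = 18.5 and Q = 37: ½·(37 − 18.5)·(67 − 30) = 342.25.

DWL = 342.25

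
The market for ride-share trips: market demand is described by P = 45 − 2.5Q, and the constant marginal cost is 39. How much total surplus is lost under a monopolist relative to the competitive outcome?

Competitive firms price at marginal cost: P = 39, giving Q = 2.4.
The monopolist equates marginal revenue to marginal cost: 45 − 5Q = 39, so Q = 1.2. From demand, P = 42.
DWL is the triangle between Q = 1.2 and Q = 2.4: ½·(2.4 − 1.2)·(42 − 39) = 1.8.

DWL = 1.8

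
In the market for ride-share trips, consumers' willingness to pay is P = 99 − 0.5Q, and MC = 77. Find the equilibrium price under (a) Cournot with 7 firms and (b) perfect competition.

With 7 symmetric Cournot firms, each firm's FOC gives 99 − 4q = 77, so q = 5.5, Q = 7·5.5 = 38.5, and P = 79.75.
Perfect competition: P = MC = 77, so 99 − 0.5Q = 77 and Q = 44.

Cournot: P = 79.75; Competition: P = 77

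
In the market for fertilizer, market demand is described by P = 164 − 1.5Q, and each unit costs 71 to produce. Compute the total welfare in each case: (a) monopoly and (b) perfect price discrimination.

The monopolist equates marginal revenue to marginal cost: 164 − 3Q = 71, so Q = 31. From demand, P = 117.5.
CS = ½·(164 − 117.5)·31 = 720.75; PS = (117.5 − 71)·31 = 1441.5; TS = 2162.25.
A perfectly discriminating monopolist sells every unit with P(Q) ≥ MC(Q), so output equals the competitive quantity Q = 62. Each buyer pays their reservation price, so CS = 0 and the firm captures all surplus.
TS = 2883 (equal to competitive TS).

Monopoly: TS = 2162.25; Perfect PD: TS = 2883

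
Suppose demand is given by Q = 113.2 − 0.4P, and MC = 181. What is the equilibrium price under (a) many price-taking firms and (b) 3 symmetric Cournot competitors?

Inverting demand: P = 283 − 2.5Q.
Competitive firms price at marginal cost: P = 181, giving Q = 40.8.
Cournot with 3 identical firms: the symmetric best-response condition is 283 − 10q = 181. Each firm produces q = 10.2, total output Q = 30.6, price P = 206.5.

Competition: P = 181; Cournot: P = 206.5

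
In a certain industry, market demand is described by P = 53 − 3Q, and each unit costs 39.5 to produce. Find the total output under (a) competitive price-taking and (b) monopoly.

Competition: Q = 4.5; Monopoly: Q = 2.25

Perfect competition: P = MC = 39.5, so 53 − 3Q = 39.5 and Q = 4.5.
The monopolist equates marginal revenue to marginal cost: 53 − 6Q = 39.5, so Q = 2.25. From demand, P = 46.25.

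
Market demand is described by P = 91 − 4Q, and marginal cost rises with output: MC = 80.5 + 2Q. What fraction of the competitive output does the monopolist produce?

A monopolist chooses Q where MR = MC. MR = 91 − 8Q; setting this equal to 80.5 + 2Q gives Q = 1.05 and P = 86.8.
Under competition P = MC: 91 − 4Q = 80.5 + 2Q ⇒ Q = 1.75, P = 84.
Ratio Q_m/Q_c = 1.05/1.75 = 0.6.

Q_m/Q_c = 0.6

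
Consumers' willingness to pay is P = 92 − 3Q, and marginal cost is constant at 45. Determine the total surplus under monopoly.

A monopolist chooses Q where MR = MC. MR = 92 − 6Q; setting this equal to 45 gives Q = 47/6 and P = 68.5.
CS = ½·(92 − 68.5)·47/6 = 2209/24; PS = (68.5 − 45)·47/6 = 2209/12; TS = 276.125.

TS = 276.125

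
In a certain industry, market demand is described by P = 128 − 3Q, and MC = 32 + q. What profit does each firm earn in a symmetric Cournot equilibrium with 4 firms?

π_i = 126

In a 4-firm Cournot equilibrium, symmetry and the first-order condition give q = (128 − 32)/(16) = 6. So Q = 24 and P = 56.
Each firm's profit = 56·6 − (32·6 + ½·1·6²) = 126.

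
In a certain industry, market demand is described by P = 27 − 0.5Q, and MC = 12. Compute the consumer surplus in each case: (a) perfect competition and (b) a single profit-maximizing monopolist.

Perfect competition: P = MC = 12, so 27 − 0.5Q = 12 and Q = 30.
CS = ½·(27 − 12)·30 = 225.
Monopoly sets MR = MC: 27 − Q = 12 ⇒ Q = 15, P = 27 − 0.5·15 = 19.5.
CS = ½·(27 − 19.5)·15 = 56.25.

Competition: CS = 225; Monopoly: CS = 56.25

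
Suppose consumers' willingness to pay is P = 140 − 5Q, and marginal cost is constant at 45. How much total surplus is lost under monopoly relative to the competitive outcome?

Competitive firms price at marginal cost: P = 45, giving Q = 19.
The monopolist equates marginal revenue to marginal cost: 140 − 10Q = 45, so Q = 9.5. From demand, P = 92.5.
DWL is the triangle between Q = 9.5 and Q = 19: ½·(19 − 9.5)·(92.5 − 45) = 225.625.

DWL = 225.625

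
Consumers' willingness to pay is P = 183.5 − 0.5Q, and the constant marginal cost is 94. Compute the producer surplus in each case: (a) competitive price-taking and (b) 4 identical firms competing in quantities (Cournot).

Under competition P = MC = 94, so Q = (183.5 − 94)/0.5 = 179.
PS = (94 − 94)·179 = 0.
In a 4-firm Cournot equilibrium, symmetry and the first-order condition give q = (183.5 − 94)/(2.5) = 35.8. So Q = 143.2 and P = 111.9.
PS = (111.9 − 94)·143.2 = 2563.28.

Competition: PS = 0; Cournot: PS = 2563.28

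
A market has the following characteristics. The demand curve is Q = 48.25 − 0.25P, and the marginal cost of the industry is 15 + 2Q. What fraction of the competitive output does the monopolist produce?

Q_m/Q_c = 0.6

Inverting demand: P = 193 − 4Q.
Monopoly sets MR = MC: 193 − 8Q = 15 + 2Q ⇒ Q = 17.8, P = 193 − 4·17.8 = 121.8.
Competitive equilibrium sets price equal to marginal cost: 193 − 4Q = 15 + 2Q, so Q = 89/3 and P = 223/3.
Ratio Q_m/Q_c = 17.8/(89/3) = 0.6.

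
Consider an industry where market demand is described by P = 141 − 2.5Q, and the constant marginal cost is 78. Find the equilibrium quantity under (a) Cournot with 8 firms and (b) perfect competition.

Cournot: Q = 22.4; Competition: Q = 25.2

In a 8-firm Cournot equilibrium, symmetry and the first-order condition give q = (141 − 78)/(22.5) = 2.8. So Q = 22.4 and P = 85.
Competitive firms price at marginal cost: P = 78, giving Q = 25.2.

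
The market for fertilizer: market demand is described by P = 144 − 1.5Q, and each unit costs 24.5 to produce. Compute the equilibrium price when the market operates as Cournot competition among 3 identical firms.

P = 54.375

Cournot with 3 identical firms: the symmetric best-response condition is 144 − 6q = 24.5. Each firm produces q = 239/12, total output Q = 59.75, price P = 54.375.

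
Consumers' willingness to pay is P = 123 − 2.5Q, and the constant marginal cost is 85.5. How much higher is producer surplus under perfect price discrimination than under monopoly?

A monopolist chooses Q where MR = MC. MR = 123 − 5Q; setting this equal to 85.5 gives Q = 7.5 and P = 104.25.
PS = (104.25 − 85.5)·7.5 = 140.625.
With perfect price discrimination, output is the efficient level Q = 15 (where demand meets MC), but every buyer pays their willingness to pay: CS = 0 and PS = total surplus.
PS = ½·(123 − 85.5)·15 = 281.25.
Change in producer surplus: 281.25 − 140.625 = 140.625.

PS rises by 140.625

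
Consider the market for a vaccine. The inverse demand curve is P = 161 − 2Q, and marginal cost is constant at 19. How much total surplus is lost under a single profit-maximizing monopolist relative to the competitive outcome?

DWL = 1260.25

Under competition P = MC = 19, so Q = (161 − 19)/2 = 71.
The monopolist equates marginal revenue to marginal cost: 161 − 4Q = 19, so Q = 35.5. From demand, P = 90.
DWL is the triangle between Q = 35.5 and Q = 71: ½·(71 − 35.5)·(90 − 19) = 1260.25.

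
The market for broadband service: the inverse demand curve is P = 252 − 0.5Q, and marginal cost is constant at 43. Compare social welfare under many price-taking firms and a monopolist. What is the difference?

TS falls by 10920.25

Competitive firms price at marginal cost: P = 43, giving Q = 418.
CS = ½·(252 − 43)·418 = 43681; PS = (43 − 43)·418 = 0; TS = 43681.
A monopolist chooses Q where MR = MC. MR = 252 − Q; setting this equal to 43 gives Q = 209 and P = 147.5.
CS = ½·(252 − 147.5)·209 = 10920.25; PS = (147.5 − 43)·209 = 21840.5; TS = 32760.75.
Change in social welfare: 32760.75 − 43681 = −10920.25.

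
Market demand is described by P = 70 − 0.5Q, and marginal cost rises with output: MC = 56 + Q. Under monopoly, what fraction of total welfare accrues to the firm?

A monopolist chooses Q where MR = MC. MR = 70 − Q; setting this equal to 56 + Q gives Q = 7 and P = 66.5.
CS = ½·(70 − 66.5)·7 = 12.25.
PS = P·Q − VC(Q) = 66.5·7 − (56·7 + ½·1·7²) = 49.
Share captured = PS/TS = 49/61.25 = 0.8.

PS/TS = 0.8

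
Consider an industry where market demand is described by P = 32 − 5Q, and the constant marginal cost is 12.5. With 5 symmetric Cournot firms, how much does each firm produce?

In a 5-firm Cournot equilibrium, symmetry and the first-order condition give q = (32 − 12.5)/(30) = 0.65. So Q = 3.25 and P = 15.75.

q_i = 0.65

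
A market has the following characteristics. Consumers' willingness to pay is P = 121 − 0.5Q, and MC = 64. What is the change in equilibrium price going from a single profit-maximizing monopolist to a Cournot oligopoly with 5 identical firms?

The monopolist equates marginal revenue to marginal cost: 121 − Q = 64, so Q = 57. From demand, P = 92.5.
Cournot with 5 identical firms: the symmetric best-response condition is 121 − 3q = 64. Each firm produces q = 19, total output Q = 95, price P = 73.5.
Change in equilibrium price: 73.5 − 92.5 = −19.

P falls by 19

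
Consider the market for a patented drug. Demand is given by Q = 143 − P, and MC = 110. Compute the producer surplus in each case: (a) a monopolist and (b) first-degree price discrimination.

Inverting demand: P = 143 − Q.
The monopolist equates marginal revenue to marginal cost: 143 − 2Q = 110, so Q = 16.5. From demand, P = 126.5.
PS = (126.5 − 110)·16.5 = 272.25.
A perfectly discriminating monopolist sells every unit with P(Q) ≥ MC(Q), so output equals the competitive quantity Q = 33. Each buyer pays their reservation price, so CS = 0 and the firm captures all surplus.
PS = ½·(143 − 110)·33 = 544.5.

Monopoly: PS = 272.25; Perfect PD: PS = 544.5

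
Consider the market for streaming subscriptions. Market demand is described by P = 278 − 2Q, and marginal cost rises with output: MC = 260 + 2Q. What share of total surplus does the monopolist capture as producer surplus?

PS/TS = 0.75

A monopolist chooses Q where MR = MC. MR = 278 − 4Q; setting this equal to 260 + 2Q gives Q = 3 and P = 272.
CS = ½·(278 − 272)·3 = 9.
PS = P·Q − VC(Q) = 272·3 − (260·3 + ½·2·3²) = 27.
Share captured = PS/TS = 27/36 = 0.75.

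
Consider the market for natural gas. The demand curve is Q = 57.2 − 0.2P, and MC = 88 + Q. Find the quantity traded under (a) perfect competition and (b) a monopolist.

Competition: Q = 33; Monopoly: Q = 18

Inverting demand: P = 286 − 5Q.
Competitive equilibrium sets price equal to marginal cost: 286 − 5Q = 88 + Q, so Q = 33 and P = 121.
The monopolist equates marginal revenue to marginal cost: 286 − 10Q = 88 + Q, so Q = 18. From demand, P = 196.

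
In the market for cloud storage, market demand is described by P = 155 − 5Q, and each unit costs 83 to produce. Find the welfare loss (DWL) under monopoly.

Under competition P = MC = 83, so Q = (155 − 83)/5 = 14.4.
A monopolist chooses Q where MR = MC. MR = 155 − 10Q; setting this equal to 83 gives Q = 7.2 and P = 119.
DWL is the triangle between Q = 7.2 and Q = 14.4: ½·(14.4 − 7.2)·(119 − 83) = 129.6.

DWL = 129.6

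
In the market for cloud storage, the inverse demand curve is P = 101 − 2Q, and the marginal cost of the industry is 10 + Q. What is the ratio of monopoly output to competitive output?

Q_m/Q_c = 0.6

The monopolist equates marginal revenue to marginal cost: 101 − 4Q = 10 + Q, so Q = 18.2. From demand, P = 64.6.
Competitive equilibrium sets price equal to marginal cost: 101 − 2Q = 10 + Q, so Q = 91/3 and P = 121/3.
Ratio Q_m/Q_c = 18.2/(91/3) = 0.6.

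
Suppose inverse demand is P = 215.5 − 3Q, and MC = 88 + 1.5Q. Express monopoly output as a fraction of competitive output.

Q_m/Q_c = 0.6

The monopolist equates marginal revenue to marginal cost: 215.5 − 6Q = 88 + 1.5Q, so Q = 17. From demand, P = 164.5.
Competitive equilibrium sets price equal to marginal cost: 215.5 − 3Q = 88 + 1.5Q, so Q = 85/3 and P = 130.5.
Ratio Q_m/Q_c = 17/(85/3) = 0.6.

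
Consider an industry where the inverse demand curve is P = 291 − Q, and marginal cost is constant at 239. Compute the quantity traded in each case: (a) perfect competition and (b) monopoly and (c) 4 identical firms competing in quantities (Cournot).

Competition: Q = 52; Monopoly: Q = 26; Cournot: Q = 41.6

Under competition P = MC = 239, so Q = (291 − 239)/1 = 52.
A monopolist chooses Q where MR = MC. MR = 291 − 2Q; setting this equal to 239 gives Q = 26 and P = 265.
Cournot with 4 identical firms: the symmetric best-response condition is 291 − 5q = 239. Each firm produces q = 10.4, total output Q = 41.6, price P = 249.4.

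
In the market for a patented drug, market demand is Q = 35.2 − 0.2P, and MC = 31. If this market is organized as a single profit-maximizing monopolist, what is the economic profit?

Inverting demand: P = 176 − 5Q.
Monopoly sets MR = MC: 176 − 10Q = 31 ⇒ Q = 14.5, P = 176 − 5·14.5 = 103.5.
Profit = (103.5 − 31)·14.5 = 1051.25.

Profit = 1051.25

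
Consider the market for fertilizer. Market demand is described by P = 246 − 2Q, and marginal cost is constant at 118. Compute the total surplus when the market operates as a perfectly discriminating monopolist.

With perfect price discrimination, output is the efficient level Q = 64 (where demand meets MC), but every buyer pays their willingness to pay: CS = 0 and PS = total surplus.
TS = 4096 (equal to competitive TS).

TS = 4096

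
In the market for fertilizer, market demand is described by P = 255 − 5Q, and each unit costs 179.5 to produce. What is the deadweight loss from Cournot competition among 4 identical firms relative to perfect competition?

DWL = 22.801

Under competition P = MC = 179.5, so Q = (255 − 179.5)/5 = 15.1.
In a 4-firm Cournot equilibrium, symmetry and the first-order condition give q = (255 − 179.5)/(25) = 3.02. So Q = 12.08 and P = 194.6.
DWL is the triangle between Q = 12.08 and Q = 15.1: ½·(15.1 − 12.08)·(194.6 − 179.5) = 22.801.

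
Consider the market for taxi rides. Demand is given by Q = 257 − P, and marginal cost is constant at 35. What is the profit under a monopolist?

Inverting demand: P = 257 − Q.
A monopolist chooses Q where MR = MC. MR = 257 − 2Q; setting this equal to 35 gives Q = 111 and P = 146.
Profit = (146 − 35)·111 = 12321.

Profit = 12321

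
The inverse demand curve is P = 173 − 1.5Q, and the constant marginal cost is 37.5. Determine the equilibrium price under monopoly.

P = 105.25

The monopolist equates marginal revenue to marginal cost: 173 − 3Q = 37.5, so Q = 271/6. From demand, P = 105.25.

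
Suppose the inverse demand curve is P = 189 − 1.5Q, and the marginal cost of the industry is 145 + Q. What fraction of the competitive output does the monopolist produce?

The monopolist equates marginal revenue to marginal cost: 189 − 3Q = 145 + Q, so Q = 11. From demand, P = 172.5.
Under competition P = MC: 189 − 1.5Q = 145 + Q ⇒ Q = 17.6, P = 162.6.
Ratio Q_m/Q_c = 11/17.6 = 0.625.

Q_m/Q_c = 0.625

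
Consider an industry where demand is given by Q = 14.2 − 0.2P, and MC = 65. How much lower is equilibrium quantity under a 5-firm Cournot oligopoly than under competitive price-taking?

Equilibrium quantity falls by 0.2

Inverting demand: P = 71 − 5Q.
Competitive firms price at marginal cost: P = 65, giving Q = 1.2.
With 5 symmetric Cournot firms, each firm's FOC gives 71 − 30q = 65, so q = 0.2, Q = 5·0.2 = 1, and P = 66.
Change in equilibrium quantity: 1 − 1.2 = −0.2.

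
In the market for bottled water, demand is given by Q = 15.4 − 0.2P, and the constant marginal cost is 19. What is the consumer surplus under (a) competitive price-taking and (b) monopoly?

Competition: CS = 336.4; Monopoly: CS = 84.1

Inverting demand: P = 77 − 5Q.
Perfect competition: P = MC = 19, so 77 − 5Q = 19 and Q = 11.6.
CS = ½·(77 − 19)·11.6 = 336.4.
A monopolist chooses Q where MR = MC. MR = 77 − 10Q; setting this equal to 19 gives Q = 5.8 and P = 48.
CS = ½·(77 − 48)·5.8 = 84.1.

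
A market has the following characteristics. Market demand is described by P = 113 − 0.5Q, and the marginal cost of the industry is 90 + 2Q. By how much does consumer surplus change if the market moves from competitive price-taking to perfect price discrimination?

Consumer surplus falls by 21.16

Under competition P = MC: 113 − 0.5Q = 90 + 2Q ⇒ Q = 9.2, P = 108.4.
CS = ½·(113 − 108.4)·9.2 = 21.16.
Under first-degree price discrimination the firm charges each unit its demand price and produces up to where P = MC, i.e. Q = 9.2. Consumer surplus is zero; producer surplus equals total surplus.
CS = 0.
Change in consumer surplus: 0 − 21.16 = −21.16.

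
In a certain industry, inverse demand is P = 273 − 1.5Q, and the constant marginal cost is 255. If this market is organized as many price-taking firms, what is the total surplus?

Under competition P = MC = 255, so Q = (273 − 255)/1.5 = 12.
CS = ½·(273 − 255)·12 = 108; PS = (255 − 255)·12 = 0; TS = 108.

TS = 108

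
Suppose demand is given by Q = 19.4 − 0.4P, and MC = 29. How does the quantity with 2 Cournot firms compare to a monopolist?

Cournot: Q = 5.2; Monopoly: Q = 3.9

Inverting demand: P = 48.5 − 2.5Q.
With 2 symmetric Cournot firms, each firm's FOC gives 48.5 − 7.5q = 29, so q = 2.6, Q = 2·2.6 = 5.2, and P = 35.5.
Monopoly sets MR = MC: 48.5 − 5Q = 29 ⇒ Q = 3.9, P = 48.5 − 2.5·3.9 = 38.75.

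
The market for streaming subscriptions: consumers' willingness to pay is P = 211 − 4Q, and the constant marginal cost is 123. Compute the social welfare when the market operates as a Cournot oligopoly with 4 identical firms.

TS = 929.28

Cournot with 4 identical firms: the symmetric best-response condition is 211 − 20q = 123. Each firm produces q = 4.4, total output Q = 17.6, price P = 140.6.
CS = ½·(211 − 140.6)·17.6 = 619.52; PS = (140.6 − 123)·17.6 = 309.76; TS = 929.28.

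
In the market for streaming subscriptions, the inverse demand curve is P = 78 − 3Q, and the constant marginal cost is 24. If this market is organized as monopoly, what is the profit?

The monopolist equates marginal revenue to marginal cost: 78 − 6Q = 24, so Q = 9. From demand, P = 51.
Profit = (51 − 24)·9 = 243.

Profit = 243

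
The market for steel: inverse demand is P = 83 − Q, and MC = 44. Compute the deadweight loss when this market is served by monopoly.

DWL = 190.125

Perfect competition: P = MC = 44, so 83 − Q = 44 and Q = 39.
A monopolist chooses Q where MR = MC. MR = 83 − 2Q; setting this equal to 44 gives Q = 19.5 and P = 63.5.
DWL is the triangle between Q = 19.5 and Q = 39: ½·(39 − 19.5)·(63.5 − 44) = 190.125.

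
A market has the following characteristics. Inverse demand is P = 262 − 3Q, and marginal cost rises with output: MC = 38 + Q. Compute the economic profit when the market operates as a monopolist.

A monopolist chooses Q where MR = MC. MR = 262 − 6Q; setting this equal to 38 + Q gives Q = 32 and P = 166.
Profit = 166·32 − (38·32 + ½·1·32²) = 3584.

Profit = 3584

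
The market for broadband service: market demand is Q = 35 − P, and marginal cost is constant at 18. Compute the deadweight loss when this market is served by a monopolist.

Inverting demand: P = 35 − Q.
Under competition P = MC = 18, so Q = (35 − 18)/1 = 17.
A monopolist chooses Q where MR = MC. MR = 35 − 2Q; setting this equal to 18 gives Q = 8.5 and P = 26.5.
DWL is the triangle between Q = 8.5 and Q = 17: ½·(17 − 8.5)·(26.5 − 18) = 36.125.

DWL = 36.125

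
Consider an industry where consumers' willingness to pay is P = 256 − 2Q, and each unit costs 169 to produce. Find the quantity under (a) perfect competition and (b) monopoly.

Competition: Q = 43.5; Monopoly: Q = 21.75

Competitive firms price at marginal cost: P = 169, giving Q = 43.5.
A monopolist chooses Q where MR = MC. MR = 256 − 4Q; setting this equal to 169 gives Q = 21.75 and P = 212.5.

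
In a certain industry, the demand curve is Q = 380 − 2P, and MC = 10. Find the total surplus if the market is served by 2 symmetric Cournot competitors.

Inverting demand: P = 190 − 0.5Q.
Cournot with 2 identical firms: the symmetric best-response condition is 190 − 1.5q = 10. Each firm produces q = 120, total output Q = 240, price P = 70.
CS = ½·(190 − 70)·240 = 14400; PS = (70 − 10)·240 = 14400; TS = 28800.

TS = 28800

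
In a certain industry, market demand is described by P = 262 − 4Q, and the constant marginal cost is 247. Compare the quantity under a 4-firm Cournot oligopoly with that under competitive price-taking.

Cournot with 4 identical firms: the symmetric best-response condition is 262 − 20q = 247. Each firm produces q = 0.75, total output Q = 3, price P = 250.
Competitive firms price at marginal cost: P = 247, giving Q = 3.75.

Cournot: Q = 3; Competition: Q = 3.75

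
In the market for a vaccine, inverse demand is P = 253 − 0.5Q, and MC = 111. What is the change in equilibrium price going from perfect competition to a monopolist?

Perfect competition: P = MC = 111, so 253 − 0.5Q = 111 and Q = 284.
A monopolist chooses Q where MR = MC. MR = 253 − Q; setting this equal to 111 gives Q = 142 and P = 182.
Change in equilibrium price: 182 − 111 = 71.

Equilibrium price rises by 71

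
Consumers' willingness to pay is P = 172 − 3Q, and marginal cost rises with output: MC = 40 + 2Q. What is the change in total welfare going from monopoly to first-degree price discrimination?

The monopolist equates marginal revenue to marginal cost: 172 − 6Q = 40 + 2Q, so Q = 16.5. From demand, P = 122.5.
CS = ½·(172 − 122.5)·16.5 = 408.375; PS = (122.5·16.5 − 40·16.5 − ½·2·16.5²) = 1089; TS = 1497.375.
With perfect price discrimination, output is the efficient level Q = 26.4 (where demand meets MC), but every buyer pays their willingness to pay: CS = 0 and PS = total surplus.
TS = 1742.4 (equal to competitive TS).
Change in total welfare: 1742.4 − 1497.375 = 245.025.

Total welfare rises by 245.025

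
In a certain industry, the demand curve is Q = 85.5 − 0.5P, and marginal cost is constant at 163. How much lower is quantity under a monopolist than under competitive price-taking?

Inverting demand: P = 171 − 2Q.
Under competition P = MC = 163, so Q = (171 − 163)/2 = 4.
The monopolist equates marginal revenue to marginal cost: 171 − 4Q = 163, so Q = 2. From demand, P = 167.
Change in quantity: 2 − 4 = −2.

Quantity falls by 2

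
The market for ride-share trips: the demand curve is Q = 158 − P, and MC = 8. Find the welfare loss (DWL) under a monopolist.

Inverting demand: P = 158 − Q.
Perfect competition: P = MC = 8, so 158 − Q = 8 and Q = 150.
The monopolist equates marginal revenue to marginal cost: 158 − 2Q = 8, so Q = 75. From demand, P = 83.
DWL is the triangle between Q = 75 and Q = 150: ½·(150 − 75)·(83 − 8) = 2812.5.

DWL = 2812.5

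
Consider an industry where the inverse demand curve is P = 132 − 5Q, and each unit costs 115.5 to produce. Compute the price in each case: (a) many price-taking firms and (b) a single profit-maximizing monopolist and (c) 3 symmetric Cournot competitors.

Competition: P = 115.5; Monopoly: P = 123.75; Cournot: P = 119.625

Perfect competition: P = MC = 115.5, so 132 − 5Q = 115.5 and Q = 3.3.
The monopolist equates marginal revenue to marginal cost: 132 − 10Q = 115.5, so Q = 1.65. From demand, P = 123.75.
In a 3-firm Cournot equilibrium, symmetry and the first-order condition give q = (132 − 115.5)/(20) = 0.825. So Q = 2.475 and P = 119.625.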